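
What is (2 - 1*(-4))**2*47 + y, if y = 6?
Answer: 1698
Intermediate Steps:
(2 - 1*(-4))**2*47 + y = (2 - 1*(-4))**2*47 + 6 = (2 + 4)**2*47 + 6 = 6**2*47 + 6 = 36*47 + 6 = 1692 + 6 = 1698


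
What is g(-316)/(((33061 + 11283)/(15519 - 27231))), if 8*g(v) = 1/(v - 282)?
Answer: 183/3314714 ≈ 5.5208e-5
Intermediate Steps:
g(v) = 1/(8*(-282 + v)) (g(v) = 1/(8*(v - 282)) = 1/(8*(-282 + v)))
g(-316)/(((33061 + 11283)/(15519 - 27231))) = (1/(8*(-282 - 316)))/(((33061 + 11283)/(15519 - 27231))) = ((⅛)/(-598))/((44344/(-11712))) = ((⅛)*(-1/598))/((44344*(-1/11712))) = -1/(4784*(-5543/1464)) = -1/4784*(-1464/5543) = 183/3314714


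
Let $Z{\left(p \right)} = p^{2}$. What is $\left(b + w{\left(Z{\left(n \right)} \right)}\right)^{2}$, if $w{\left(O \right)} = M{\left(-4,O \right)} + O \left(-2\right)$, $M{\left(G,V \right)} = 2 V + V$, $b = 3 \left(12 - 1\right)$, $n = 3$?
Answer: $1764$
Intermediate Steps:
$b = 33$ ($b = 3 \cdot 11 = 33$)
$M{\left(G,V \right)} = 3 V$
$w{\left(O \right)} = O$ ($w{\left(O \right)} = 3 O + O \left(-2\right) = 3 O - 2 O = O$)
$\left(b + w{\left(Z{\left(n \right)} \right)}\right)^{2} = \left(33 + 3^{2}\right)^{2} = \left(33 + 9\right)^{2} = 42^{2} = 1764$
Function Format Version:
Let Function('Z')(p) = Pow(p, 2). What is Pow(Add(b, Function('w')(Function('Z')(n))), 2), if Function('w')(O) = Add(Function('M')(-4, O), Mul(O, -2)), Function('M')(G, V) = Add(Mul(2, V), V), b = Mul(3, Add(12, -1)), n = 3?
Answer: 1764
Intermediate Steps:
b = 33 (b = Mul(3, 11) = 33)
Function('M')(G, V) = Mul(3, V)
Function('w')(O) = O (Function('w')(O) = Add(Mul(3, O), Mul(O, -2)) = Add(Mul(3, O), Mul(-2, O)) = O)
Pow(Add(b, Function('w')(Function('Z')(n))), 2) = Pow(Add(33, Pow(3, 2)), 2) = Pow(Add(33, 9), 2) = Pow(42, 2) = 1764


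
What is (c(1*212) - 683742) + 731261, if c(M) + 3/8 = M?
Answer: 381845/8 ≈ 47731.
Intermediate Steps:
c(M) = -3/8 + M
(c(1*212) - 683742) + 731261 = ((-3/8 + 1*212) - 683742) + 731261 = ((-3/8 + 212) - 683742) + 731261 = (1693/8 - 683742) + 731261 = -5468243/8 + 731261 = 381845/8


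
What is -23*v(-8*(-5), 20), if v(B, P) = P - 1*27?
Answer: 161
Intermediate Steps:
v(B, P) = -27 + P (v(B, P) = P - 27 = -27 + P)
-23*v(-8*(-5), 20) = -23*(-27 + 20) = -23*(-7) = 161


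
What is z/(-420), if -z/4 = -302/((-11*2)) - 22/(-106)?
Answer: 2708/20405 ≈ 0.13271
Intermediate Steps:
z = -32496/583 (z = -4*(-302/((-11*2)) - 22/(-106)) = -4*(-302/(-22) - 22*(-1/106)) = -4*(-302*(-1/22) + 11/53) = -4*(151/11 + 11/53) = -4*8124/583 = -32496/583 ≈ -55.739)
z/(-420) = -32496/583/(-420) = -32496/583*(-1/420) = 2708/20405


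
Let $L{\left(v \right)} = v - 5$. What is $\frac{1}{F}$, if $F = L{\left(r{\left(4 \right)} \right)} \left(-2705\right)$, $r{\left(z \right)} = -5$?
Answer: $\frac{1}{27050} \approx 3.6969 \cdot 10^{-5}$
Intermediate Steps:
$L{\left(v \right)} = -5 + v$
$F = 27050$ ($F = \left(-5 - 5\right) \left(-2705\right) = \left(-10\right) \left(-2705\right) = 27050$)
$\frac{1}{F} = \frac{1}{27050}$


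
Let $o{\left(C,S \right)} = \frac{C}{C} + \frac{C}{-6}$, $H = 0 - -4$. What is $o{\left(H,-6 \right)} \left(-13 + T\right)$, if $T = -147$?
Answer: $- \frac{160}{3} \approx -53.333$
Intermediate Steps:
$H = 4$ ($H = 0 + 4 = 4$)
$o{\left(C,S \right)} = 1 - \frac{C}{6}$ ($o{\left(C,S \right)} = 1 + C \left(- \frac{1}{6}\right) = 1 - \frac{C}{6}$)
$o{\left(H,-6 \right)} \left(-13 + T\right) = \left(1 - \frac{2}{3}\right) \left(-13 - 147\right) = \left(1 - \frac{2}{3}\right) \left(-160\right) = \frac{1}{3} \left(-160\right) = - \frac{160}{3}$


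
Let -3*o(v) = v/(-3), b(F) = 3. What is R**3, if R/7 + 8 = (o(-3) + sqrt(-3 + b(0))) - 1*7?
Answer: -33386248/27 ≈ -1.2365e+6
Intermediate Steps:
o(v) = v/9 (o(v) = -v/(3*(-3)) = -v*(-1)/(3*3) = -(-1)*v/9 = v/9)
R = -322/3 (R = -56 + 7*(((1/9)*(-3) + sqrt(-3 + 3)) - 1*7) = -56 + 7*((-1/3 + sqrt(0)) - 7) = -56 + 7*((-1/3 + 0) - 7) = -56 + 7*(-1/3 - 7) = -56 + 7*(-22/3) = -56 - 154/3 = -322/3 ≈ -107.33)
R**3 = (-322/3)**3 = -33386248/27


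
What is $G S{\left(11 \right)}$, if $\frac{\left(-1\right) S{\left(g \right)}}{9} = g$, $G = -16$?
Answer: $1584$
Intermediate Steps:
$S{\left(g \right)} = - 9 g$
$G S{\left(11 \right)} = - 16 \left(\left(-9\right) 11\right) = \left(-16\right) \left(-99\right) = 1584$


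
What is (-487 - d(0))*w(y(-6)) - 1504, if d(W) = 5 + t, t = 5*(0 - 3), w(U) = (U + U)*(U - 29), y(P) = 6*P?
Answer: -2233864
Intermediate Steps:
w(U) = 2*U*(-29 + U) (w(U) = (2*U)*(-29 + U) = 2*U*(-29 + U))
t = -15 (t = 5*(-3) = -15)
d(W) = -10 (d(W) = 5 - 15 = -10)
(-487 - d(0))*w(y(-6)) - 1504 = (-487 - 1*(-10))*(2*(6*(-6))*(-29 + 6*(-6))) - 1504 = (-487 + 10)*(2*(-36)*(-29 - 36)) - 1504 = -954*(-36)*(-65) - 1504 = -477*4680 - 1504 = -2232360 - 1504 = -2233864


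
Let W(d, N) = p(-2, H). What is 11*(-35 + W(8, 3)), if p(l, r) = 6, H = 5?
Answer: -319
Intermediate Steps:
W(d, N) = 6
11*(-35 + W(8, 3)) = 11*(-35 + 6) = 11*(-29) = -319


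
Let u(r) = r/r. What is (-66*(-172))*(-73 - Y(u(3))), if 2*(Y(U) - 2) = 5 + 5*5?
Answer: -1021680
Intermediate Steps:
u(r) = 1
Y(U) = 17 (Y(U) = 2 + (5 + 5*5)/2 = 2 + (5 + 25)/2 = 2 + (½)*30 = 2 + 15 = 17)
(-66*(-172))*(-73 - Y(u(3))) = (-66*(-172))*(-73 - 1*17) = 11352*(-73 - 17) = 11352*(-90) = -1021680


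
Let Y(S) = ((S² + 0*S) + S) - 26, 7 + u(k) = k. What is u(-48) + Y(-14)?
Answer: 101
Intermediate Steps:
u(k) = -7 + k
Y(S) = -26 + S + S² (Y(S) = ((S² + 0) + S) - 26 = (S² + S) - 26 = (S + S²) - 26 = -26 + S + S²)
u(-48) + Y(-14) = (-7 - 48) + (-26 - 14 + (-14)²) = -55 + (-26 - 14 + 196) = -55 + 156 = 101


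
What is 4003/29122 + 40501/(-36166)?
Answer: -258674406/263306563 ≈ -0.98241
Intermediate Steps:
4003/29122 + 40501/(-36166) = 4003*(1/29122) + 40501*(-1/36166) = 4003/29122 - 40501/36166 = -258674406/263306563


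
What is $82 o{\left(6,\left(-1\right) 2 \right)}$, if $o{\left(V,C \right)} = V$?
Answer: $492$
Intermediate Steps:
$82 o{\left(6,\left(-1\right) 2 \right)} = 82 \cdot 6 = 492$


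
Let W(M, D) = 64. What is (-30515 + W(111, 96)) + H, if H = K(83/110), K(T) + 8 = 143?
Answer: -30316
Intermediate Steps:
K(T) = 135 (K(T) = -8 + 143 = 135)
H = 135
(-30515 + W(111, 96)) + H = (-30515 + 64) + 135 = -30451 + 135 = -30316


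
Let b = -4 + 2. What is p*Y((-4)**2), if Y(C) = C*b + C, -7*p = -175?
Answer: -400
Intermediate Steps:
p = 25 (p = -1/7*(-175) = 25)
b = -2
Y(C) = -C (Y(C) = C*(-2) + C = -2*C + C = -C)
p*Y((-4)**2) = 25*(-1*(-4)**2) = 25*(-1*16) = 25*(-16) = -400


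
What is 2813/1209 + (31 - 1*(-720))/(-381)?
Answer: 54598/153543 ≈ 0.35559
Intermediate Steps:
2813/1209 + (31 - 1*(-720))/(-381) = 2813*(1/1209) + (31 + 720)*(-1/381) = 2813/1209 + 751*(-1/381) = 2813/1209 - 751/381 = 54598/153543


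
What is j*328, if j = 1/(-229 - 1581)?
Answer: -164/905 ≈ -0.18122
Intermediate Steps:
j = -1/1810 (j = 1/(-1810) = -1/1810 ≈ -0.00055249)
j*328 = -1/1810*328 = -164/905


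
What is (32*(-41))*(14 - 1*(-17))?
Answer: -40672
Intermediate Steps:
(32*(-41))*(14 - 1*(-17)) = -1312*(14 + 17) = -1312*31 = -40672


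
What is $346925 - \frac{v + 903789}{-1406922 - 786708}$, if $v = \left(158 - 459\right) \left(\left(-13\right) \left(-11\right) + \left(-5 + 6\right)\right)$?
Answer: $\frac{50735063213}{146242} \approx 3.4693 \cdot 10^{5}$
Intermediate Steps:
$v = -43344$ ($v = - 301 \left(143 + 1\right) = \left(-301\right) 144 = -43344$)
$346925 - \frac{v + 903789}{-1406922 - 786708} = 346925 - \frac{-43344 + 903789}{-1406922 - 786708} = 346925 - \frac{860445}{-2193630} = 346925 - 860445 \left(- \frac{1}{2193630}\right) = 346925 - - \frac{57363}{146242} = 346925 + \frac{57363}{146242} = \frac{50735063213}{146242}$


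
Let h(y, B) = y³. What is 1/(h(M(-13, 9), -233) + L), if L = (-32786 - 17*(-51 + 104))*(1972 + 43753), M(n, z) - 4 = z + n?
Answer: -1/1540338075 ≈ -6.4921e-10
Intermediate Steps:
M(n, z) = 4 + n + z (M(n, z) = 4 + (z + n) = 4 + (n + z) = 4 + n + z)
L = -1540338075 (L = (-32786 - 17*53)*45725 = (-32786 - 901)*45725 = -33687*45725 = -1540338075)
1/(h(M(-13, 9), -233) + L) = 1/((4 - 13 + 9)³ - 1540338075) = 1/(0³ - 1540338075) = 1/(0 - 1540338075) = 1/(-1540338075) = -1/1540338075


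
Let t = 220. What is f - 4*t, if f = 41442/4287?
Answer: -1243706/1429 ≈ -870.33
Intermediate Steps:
f = 13814/1429 (f = 41442*(1/4287) = 13814/1429 ≈ 9.6669)
f - 4*t = 13814/1429 - 4*220 = 13814/1429 - 880 = -1243706/1429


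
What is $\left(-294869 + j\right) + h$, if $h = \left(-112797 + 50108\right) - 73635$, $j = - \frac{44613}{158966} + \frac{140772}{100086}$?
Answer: $- \frac{1143396600541439}{2651711846} \approx -4.3119 \cdot 10^{5}$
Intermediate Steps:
$j = \frac{2985470839}{2651711846}$ ($j = \left(-44613\right) \frac{1}{158966} + 140772 \cdot \frac{1}{100086} = - \frac{44613}{158966} + \frac{23462}{16681} = \frac{2985470839}{2651711846} \approx 1.1259$)
$h = -136324$ ($h = -62689 - 73635 = -136324$)
$\left(-294869 + j\right) + h = \left(-294869 + \frac{2985470839}{2651711846}\right) - 136324 = - \frac{781904634847335}{2651711846} - 136324 = - \frac{1143396600541439}{2651711846}$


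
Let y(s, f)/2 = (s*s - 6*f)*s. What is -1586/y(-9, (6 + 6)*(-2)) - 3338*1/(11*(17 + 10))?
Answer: -241627/22275 ≈ -10.847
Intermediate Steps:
y(s, f) = 2*s*(s**2 - 6*f) (y(s, f) = 2*((s*s - 6*f)*s) = 2*((s**2 - 6*f)*s) = 2*(s*(s**2 - 6*f)) = 2*s*(s**2 - 6*f))
-1586/y(-9, (6 + 6)*(-2)) - 3338*1/(11*(17 + 10)) = -1586*(-1/(18*((-9)**2 - 6*(6 + 6)*(-2)))) - 3338*1/(11*(17 + 10)) = -1586*(-1/(18*(81 - 72*(-2)))) - 3338/(27*11) = -1586*(-1/(18*(81 - 6*(-24)))) - 3338/297 = -1586*(-1/(18*(81 + 144))) - 3338*1/297 = -1586/(2*(-9)*225) - 3338/297 = -1586/(-4050) - 3338/297 = -1586*(-1/4050) - 3338/297 = 793/2025 - 3338/297 = -241627/22275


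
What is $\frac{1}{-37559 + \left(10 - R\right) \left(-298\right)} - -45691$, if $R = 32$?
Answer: $\frac{1416558072}{31003} \approx 45691.0$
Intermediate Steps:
$\frac{1}{-37559 + \left(10 - R\right) \left(-298\right)} - -45691 = \frac{1}{-37559 + \left(10 - 32\right) \left(-298\right)} - -45691 = \frac{1}{-37559 + \left(10 - 32\right) \left(-298\right)} + 45691 = \frac{1}{-37559 - -6556} + 45691 = \frac{1}{-37559 + 6556} + 45691 = \frac{1}{-31003} + 45691 = - \frac{1}{31003} + 45691 = \frac{1416558072}{31003}$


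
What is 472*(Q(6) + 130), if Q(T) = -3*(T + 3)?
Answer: 48616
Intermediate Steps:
Q(T) = -9 - 3*T (Q(T) = -3*(3 + T) = -9 - 3*T)
472*(Q(6) + 130) = 472*((-9 - 3*6) + 130) = 472*((-9 - 18) + 130) = 472*(-27 + 130) = 472*103 = 48616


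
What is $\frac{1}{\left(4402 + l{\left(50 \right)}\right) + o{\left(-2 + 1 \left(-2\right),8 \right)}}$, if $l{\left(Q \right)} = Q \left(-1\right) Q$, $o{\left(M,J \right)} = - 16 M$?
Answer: $\frac{1}{1966} \approx 0.00050865$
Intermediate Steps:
$l{\left(Q \right)} = - Q^{2}$ ($l{\left(Q \right)} = - Q Q = - Q^{2}$)
$\frac{1}{\left(4402 + l{\left(50 \right)}\right) + o{\left(-2 + 1 \left(-2\right),8 \right)}} = \frac{1}{\left(4402 - 50^{2}\right) - 16 \left(-2 + 1 \left(-2\right)\right)} = \frac{1}{\left(4402 - 2500\right) - 16 \left(-2 - 2\right)} = \frac{1}{\left(4402 - 2500\right) - -64} = \frac{1}{1902 + 64} = \frac{1}{1966}$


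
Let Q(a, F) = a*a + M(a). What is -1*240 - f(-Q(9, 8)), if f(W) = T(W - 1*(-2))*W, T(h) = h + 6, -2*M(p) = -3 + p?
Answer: -5700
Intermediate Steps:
M(p) = 3/2 - p/2 (M(p) = -(-3 + p)/2 = 3/2 - p/2)
Q(a, F) = 3/2 + a² - a/2 (Q(a, F) = a*a + (3/2 - a/2) = a² + (3/2 - a/2) = 3/2 + a² - a/2)
T(h) = 6 + h
f(W) = W*(8 + W) (f(W) = (6 + (W - 1*(-2)))*W = (6 + (W + 2))*W = (6 + (2 + W))*W = (8 + W)*W = W*(8 + W))
-1*240 - f(-Q(9, 8)) = -1*240 - (-(3/2 + 9² - ½*9))*(8 - (3/2 + 9² - ½*9)) = -240 - (-(3/2 + 81 - 9/2))*(8 - (3/2 + 81 - 9/2)) = -240 - (-1*78)*(8 - 1*78) = -240 - (-78)*(8 - 78) = -240 - (-78)*(-70) = -240 - 1*5460 = -240 - 5460 = -5700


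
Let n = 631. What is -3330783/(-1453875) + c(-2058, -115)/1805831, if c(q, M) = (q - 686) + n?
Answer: 2003919719266/875150848375 ≈ 2.2898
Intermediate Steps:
c(q, M) = -55 + q (c(q, M) = (q - 686) + 631 = (-686 + q) + 631 = -55 + q)
-3330783/(-1453875) + c(-2058, -115)/1805831 = -3330783/(-1453875) + (-55 - 2058)/1805831 = -3330783*(-1/1453875) - 2113*1/1805831 = 1110261/484625 - 2113/1805831 = 2003919719266/875150848375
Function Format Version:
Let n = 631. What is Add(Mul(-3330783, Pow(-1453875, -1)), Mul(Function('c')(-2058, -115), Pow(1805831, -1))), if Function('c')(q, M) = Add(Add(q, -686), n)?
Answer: Rational(2003919719266, 875150848375) ≈ 2.2898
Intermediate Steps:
Function('c')(q, M) = Add(-55, q) (Function('c')(q, M) = Add(Add(q, -686), 631) = Add(Add(-686, q), 631) = Add(-55, q))
Add(Mul(-3330783, Pow(-1453875, -1)), Mul(Function('c')(-2058, -115), Pow(1805831, -1))) = Add(Mul(-3330783, Pow(-1453875, -1)), Mul(Add(-55, -2058), Pow(1805831, -1))) = Add(Mul(-3330783, Rational(-1, 1453875)), Mul(-2113, Rational(1, 1805831))) = Add(Rational(1110261, 484625), Rational(-2113, 1805831)) = Rational(2003919719266, 875150848375)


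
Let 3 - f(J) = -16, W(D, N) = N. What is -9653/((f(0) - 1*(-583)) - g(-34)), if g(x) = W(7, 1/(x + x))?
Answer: -656404/40937 ≈ -16.034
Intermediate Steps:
g(x) = 1/(2*x) (g(x) = 1/(x + x) = 1/(2*x))
f(J) = 19 (f(J) = 3 - 1*(-16) = 3 + 16 = 19)
-9653/((f(0) - 1*(-583)) - g(-34)) = -9653/((19 - 1*(-583)) - 1/(2*(-34))) = -9653/((19 + 583) - (-1)/(2*34)) = -9653/(602 - 1*(-1/68)) = -9653/(602 + 1/68) = -9653/40937/68 = -9653*68/40937 = -656404/40937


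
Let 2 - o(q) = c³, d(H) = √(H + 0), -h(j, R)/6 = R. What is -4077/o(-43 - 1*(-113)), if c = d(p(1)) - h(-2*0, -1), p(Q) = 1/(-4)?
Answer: -55708128/3103025 - 14057496*I/3103025 ≈ -17.953 - 4.5303*I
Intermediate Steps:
h(j, R) = -6*R
p(Q) = -¼
d(H) = √H
c = -6 + I/2 (c = √(-¼) - (-6)*(-1) = I/2 - 1*6 = I/2 - 6 = -6 + I/2 ≈ -6.0 + 0.5*I)
o(q) = 2 - (-6 + I/2)³
-4077/o(-43 - 1*(-113)) = -4077*64*(427/2 + 431*I/8)/3103025 = -260928*(427/2 + 431*I/8)/3103025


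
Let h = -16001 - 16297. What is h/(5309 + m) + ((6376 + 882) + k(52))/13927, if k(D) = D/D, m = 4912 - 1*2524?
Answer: -393941723/107196119 ≈ -3.6750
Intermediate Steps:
m = 2388 (m = 4912 - 2524 = 2388)
k(D) = 1
h = -32298
h/(5309 + m) + ((6376 + 882) + k(52))/13927 = -32298/(5309 + 2388) + ((6376 + 882) + 1)/13927 = -32298/7697 + (7258 + 1)*(1/13927) = -32298*1/7697 + 7259*(1/13927) = -32298/7697 + 7259/13927 = -393941723/107196119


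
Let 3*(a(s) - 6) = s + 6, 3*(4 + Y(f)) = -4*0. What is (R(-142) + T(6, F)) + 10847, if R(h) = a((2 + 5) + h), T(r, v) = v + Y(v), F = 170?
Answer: 10976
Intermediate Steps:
Y(f) = -4 (Y(f) = -4 + (-4*0)/3 = -4 + (1/3)*0 = -4 + 0 = -4)
T(r, v) = -4 + v (T(r, v) = v - 4 = -4 + v)
a(s) = 8 + s/3 (a(s) = 6 + (s + 6)/3 = 6 + (6 + s)/3 = 6 + (2 + s/3) = 8 + s/3)
R(h) = 31/3 + h/3 (R(h) = 8 + ((2 + 5) + h)/3 = 8 + (7 + h)/3 = 8 + (7/3 + h/3) = 31/3 + h/3)
(R(-142) + T(6, F)) + 10847 = ((31/3 + (1/3)*(-142)) + (-4 + 170)) + 10847 = ((31/3 - 142/3) + 166) + 10847 = (-37 + 166) + 10847 = 129 + 10847 = 10976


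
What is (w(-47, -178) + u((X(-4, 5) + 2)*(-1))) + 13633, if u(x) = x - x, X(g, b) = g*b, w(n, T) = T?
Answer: 13455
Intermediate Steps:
X(g, b) = b*g
u(x) = 0
(w(-47, -178) + u((X(-4, 5) + 2)*(-1))) + 13633 = (-178 + 0) + 13633 = -178 + 13633 = 13455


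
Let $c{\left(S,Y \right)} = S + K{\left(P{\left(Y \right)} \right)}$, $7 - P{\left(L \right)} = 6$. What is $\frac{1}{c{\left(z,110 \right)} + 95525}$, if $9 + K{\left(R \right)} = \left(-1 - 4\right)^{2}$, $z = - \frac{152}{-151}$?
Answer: $\frac{151}{14426843} \approx 1.0467 \cdot 10^{-5}$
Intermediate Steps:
$P{\left(L \right)} = 1$ ($P{\left(L \right)} = 7 - 6 = 1$)
$z = \frac{152}{151}$ ($z = \left(-152\right) \left(- \frac{1}{151}\right) = \frac{152}{151} \approx 1.0066$)
$K{\left(R \right)} = 16$ ($K{\left(R \right)} = -9 + \left(-1 - 4\right)^{2} = -9 + \left(-5\right)^{2} = -9 + 25 = 16$)
$c{\left(S,Y \right)} = 16 + S$ ($c{\left(S,Y \right)} = S + 16 = 16 + S$)
$\frac{1}{c{\left(z,110 \right)} + 95525} = \frac{1}{\left(16 + \frac{152}{151}\right) + 95525} = \frac{1}{\frac{2568}{151} + 95525} = \frac{1}{\frac{14426843}{151}} = \frac{151}{14426843}$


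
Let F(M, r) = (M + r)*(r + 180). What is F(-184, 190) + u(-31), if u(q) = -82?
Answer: 2138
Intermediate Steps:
F(M, r) = (180 + r)*(M + r) (F(M, r) = (M + r)*(180 + r) = (180 + r)*(M + r))
F(-184, 190) + u(-31) = (190**2 + 180*(-184) + 180*190 - 184*190) - 82 = (36100 - 33120 + 34200 - 34960) - 82 = 2220 - 82 = 2138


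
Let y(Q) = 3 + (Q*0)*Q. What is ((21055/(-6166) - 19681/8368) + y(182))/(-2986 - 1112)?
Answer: 71375011/105722433312 ≈ 0.00067512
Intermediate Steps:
y(Q) = 3 (y(Q) = 3 + 0*Q = 3 + 0 = 3)
((21055/(-6166) - 19681/8368) + y(182))/(-2986 - 1112) = ((21055/(-6166) - 19681/8368) + 3)/(-2986 - 1112) = ((21055*(-1/6166) - 19681*1/8368) + 3)/(-4098) = ((-21055/6166 - 19681/8368) + 3)*(-1/4098) = (-148770643/25798544 + 3)*(-1/4098) = -71375011/25798544*(-1/4098) = 71375011/105722433312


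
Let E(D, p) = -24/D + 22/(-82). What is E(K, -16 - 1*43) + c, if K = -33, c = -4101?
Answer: -1849344/451 ≈ -4100.5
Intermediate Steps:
E(D, p) = -11/41 - 24/D (E(D, p) = -24/D + 22*(-1/82) = -24/D - 11/41 = -11/41 - 24/D)
E(K, -16 - 1*43) + c = (-11/41 - 24/(-33)) - 4101 = (-11/41 - 24*(-1/33)) - 4101 = (-11/41 + 8/11) - 4101 = 207/451 - 4101 = -1849344/451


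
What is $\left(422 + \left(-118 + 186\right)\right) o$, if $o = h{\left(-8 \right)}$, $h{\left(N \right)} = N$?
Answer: $-3920$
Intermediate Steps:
$o = -8$
$\left(422 + \left(-118 + 186\right)\right) o = \left(422 + \left(-118 + 186\right)\right) \left(-8\right) = \left(422 + 68\right) \left(-8\right) = 490 \left(-8\right) = -3920$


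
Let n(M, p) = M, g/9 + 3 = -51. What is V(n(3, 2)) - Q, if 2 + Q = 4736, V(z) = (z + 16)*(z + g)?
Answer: -13911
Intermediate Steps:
g = -486 (g = -27 + 9*(-51) = -27 - 459 = -486)
V(z) = (-486 + z)*(16 + z) (V(z) = (z + 16)*(z - 486) = (16 + z)*(-486 + z) = (-486 + z)*(16 + z))
Q = 4734 (Q = -2 + 4736 = 4734)
V(n(3, 2)) - Q = (-7776 + 3² - 470*3) - 1*4734 = (-7776 + 9 - 1410) - 4734 = -9177 - 4734 = -13911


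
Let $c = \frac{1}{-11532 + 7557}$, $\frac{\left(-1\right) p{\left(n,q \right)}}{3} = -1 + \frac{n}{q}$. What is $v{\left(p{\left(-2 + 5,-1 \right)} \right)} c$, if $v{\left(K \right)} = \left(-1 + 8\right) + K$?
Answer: $- \frac{19}{3975} \approx -0.0047799$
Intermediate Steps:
$p{\left(n,q \right)} = 3 - \frac{3 n}{q}$ ($p{\left(n,q \right)} = - 3 \left(-1 + \frac{n}{q}\right) = 3 - \frac{3 n}{q}$)
$v{\left(K \right)} = 7 + K$
$c = - \frac{1}{3975}$ ($c = \frac{1}{-3975} = - \frac{1}{3975} \approx -0.00025157$)
$v{\left(p{\left(-2 + 5,-1 \right)} \right)} c = \left(7 - \left(-3 + \frac{3 \left(-2 + 5\right)}{-1}\right)\right) \left(- \frac{1}{3975}\right) = \left(7 - \left(-3 + 9 \left(-1\right)\right)\right) \left(- \frac{1}{3975}\right) = \left(7 + \left(3 + 9\right)\right) \left(- \frac{1}{3975}\right) = \left(7 + 12\right) \left(- \frac{1}{3975}\right) = 19 \left(- \frac{1}{3975}\right) = - \frac{19}{3975}$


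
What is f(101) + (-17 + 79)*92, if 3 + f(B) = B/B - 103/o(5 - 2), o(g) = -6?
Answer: 34315/6 ≈ 5719.2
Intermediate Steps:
f(B) = 91/6 (f(B) = -3 + (B/B - 103/(-6)) = -3 + (1 - 103*(-⅙)) = -3 + (1 + 103/6) = -3 + 109/6 = 91/6)
f(101) + (-17 + 79)*92 = 91/6 + (-17 + 79)*92 = 91/6 + 62*92 = 91/6 + 5704 = 34315/6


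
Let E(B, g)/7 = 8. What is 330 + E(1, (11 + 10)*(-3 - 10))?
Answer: 386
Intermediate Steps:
E(B, g) = 56 (E(B, g) = 7*8 = 56)
330 + E(1, (11 + 10)*(-3 - 10)) = 330 + 56 = 386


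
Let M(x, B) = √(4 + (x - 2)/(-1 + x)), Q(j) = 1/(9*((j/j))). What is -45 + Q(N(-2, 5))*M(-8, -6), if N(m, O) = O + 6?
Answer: -45 + √46/27 ≈ -44.749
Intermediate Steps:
N(m, O) = 6 + O
Q(j) = ⅑ (Q(j) = (⅑)/1 = (⅑)*1 = ⅑)
M(x, B) = √(4 + (-2 + x)/(-1 + x))
-45 + Q(N(-2, 5))*M(-8, -6) = -45 + √((-6 + 5*(-8))/(-1 - 8))/9 = -45 + √((-6 - 40)/(-9))/9 = -45 + √(-⅑*(-46))/9 = -45 + √(46/9)/9 = -45 + (√46/3)/9 = -45 + √46/27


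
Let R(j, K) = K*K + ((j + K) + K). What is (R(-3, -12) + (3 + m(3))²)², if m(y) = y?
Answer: 23409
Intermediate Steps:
R(j, K) = j + K² + 2*K (R(j, K) = K² + ((K + j) + K) = K² + (j + 2*K) = j + K² + 2*K)
(R(-3, -12) + (3 + m(3))²)² = ((-3 + (-12)² + 2*(-12)) + (3 + 3)²)² = ((-3 + 144 - 24) + 6²)² = (117 + 36)² = 153² = 23409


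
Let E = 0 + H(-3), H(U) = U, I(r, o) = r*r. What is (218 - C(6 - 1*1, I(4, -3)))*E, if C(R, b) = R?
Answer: -639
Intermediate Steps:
I(r, o) = r²
E = -3 (E = 0 - 3 = -3)
(218 - C(6 - 1*1, I(4, -3)))*E = (218 - (6 - 1*1))*(-3) = (218 - (6 - 1))*(-3) = (218 - 1*5)*(-3) = (218 - 5)*(-3) = 213*(-3) = -639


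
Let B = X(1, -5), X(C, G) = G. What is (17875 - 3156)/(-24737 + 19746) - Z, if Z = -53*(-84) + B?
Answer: -22209696/4991 ≈ -4449.9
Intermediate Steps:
B = -5
Z = 4447 (Z = -53*(-84) - 5 = 4452 - 5 = 4447)
(17875 - 3156)/(-24737 + 19746) - Z = (17875 - 3156)/(-24737 + 19746) - 1*4447 = 14719/(-4991) - 4447 = 14719*(-1/4991) - 4447 = -14719/4991 - 4447 = -22209696/4991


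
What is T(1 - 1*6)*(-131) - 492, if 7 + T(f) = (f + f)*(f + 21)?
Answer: 21385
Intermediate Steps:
T(f) = -7 + 2*f*(21 + f) (T(f) = -7 + (f + f)*(f + 21) = -7 + (2*f)*(21 + f) = -7 + 2*f*(21 + f))
T(1 - 1*6)*(-131) - 492 = (-7 + 2*(1 - 1*6)**2 + 42*(1 - 1*6))*(-131) - 492 = (-7 + 2*(1 - 6)**2 + 42*(1 - 6))*(-131) - 492 = (-7 + 2*(-5)**2 + 42*(-5))*(-131) - 492 = (-7 + 2*25 - 210)*(-131) - 492 = (-7 + 50 - 210)*(-131) - 492 = -167*(-131) - 492 = 21877 - 492 = 21385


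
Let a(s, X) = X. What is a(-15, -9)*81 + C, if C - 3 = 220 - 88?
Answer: -594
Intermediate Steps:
C = 135 (C = 3 + (220 - 88) = 3 + 132 = 135)
a(-15, -9)*81 + C = -9*81 + 135 = -729 + 135 = -594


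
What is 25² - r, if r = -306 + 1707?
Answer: -776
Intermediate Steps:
r = 1401
25² - r = 25² - 1*1401 = 625 - 1401 = -776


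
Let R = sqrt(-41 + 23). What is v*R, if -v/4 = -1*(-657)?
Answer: -7884*I*sqrt(2) ≈ -11150.0*I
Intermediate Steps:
R = 3*I*sqrt(2) (R = sqrt(-18) = 3*I*sqrt(2) ≈ 4.2426*I)
v = -2628 (v = -(-4)*(-657) = -4*657 = -2628)
v*R = -7884*I*sqrt(2)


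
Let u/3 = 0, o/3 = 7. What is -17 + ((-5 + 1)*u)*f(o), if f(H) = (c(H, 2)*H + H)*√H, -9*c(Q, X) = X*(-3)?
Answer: -17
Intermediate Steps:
o = 21 (o = 3*7 = 21)
u = 0 (u = 3*0 = 0)
c(Q, X) = X/3 (c(Q, X) = -X*(-3)/9 = -(-1)*X/3 = X/3)
f(H) = 5*H^(3/2)/3 (f(H) = (((⅓)*2)*H + H)*√H = (2*H/3 + H)*√H = (5*H/3)*√H = 5*H^(3/2)/3)
-17 + ((-5 + 1)*u)*f(o) = -17 + ((-5 + 1)*0)*(5*21^(3/2)/3) = -17 + (-4*0)*(5*(21*√21)/3) = -17 + 0*(35*√21) = -17 + 0 = -17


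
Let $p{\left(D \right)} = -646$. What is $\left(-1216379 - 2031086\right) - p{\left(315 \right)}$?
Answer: $-3246819$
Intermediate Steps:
$\left(-1216379 - 2031086\right) - p{\left(315 \right)} = \left(-1216379 - 2031086\right) - -646 = -3247465 + 646 = -3246819$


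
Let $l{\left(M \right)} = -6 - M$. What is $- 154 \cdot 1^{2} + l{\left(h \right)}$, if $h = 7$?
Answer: $-167$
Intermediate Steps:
$- 154 \cdot 1^{2} + l{\left(h \right)} = - 154 \cdot 1^{2} - 13 = \left(-154\right) 1 - 13 = -154 - 13 = -167$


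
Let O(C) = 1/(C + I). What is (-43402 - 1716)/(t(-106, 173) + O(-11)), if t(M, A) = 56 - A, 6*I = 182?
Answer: 153932/399 ≈ 385.79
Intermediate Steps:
I = 91/3 (I = (1/6)*182 = 91/3 ≈ 30.333)
O(C) = 1/(91/3 + C) (O(C) = 1/(C + 91/3) = 1/(91/3 + C))
(-43402 - 1716)/(t(-106, 173) + O(-11)) = (-43402 - 1716)/((56 - 1*173) + 3/(91 + 3*(-11))) = -45118/((56 - 173) + 3/(91 - 33)) = -45118/(-117 + 3/58) = -45118/(-6783/58) = -45118*(-58/6783) = 153932/399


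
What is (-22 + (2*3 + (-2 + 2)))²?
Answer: 256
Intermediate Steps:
(-22 + (2*3 + (-2 + 2)))² = (-22 + (6 + 0))² = (-22 + 6)² = (-16)² = 256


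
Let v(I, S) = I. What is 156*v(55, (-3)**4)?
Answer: 8580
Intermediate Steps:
156*v(55, (-3)**4) = 156*55 = 8580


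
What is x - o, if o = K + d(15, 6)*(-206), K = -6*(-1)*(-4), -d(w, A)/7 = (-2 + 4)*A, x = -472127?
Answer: -489407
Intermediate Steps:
d(w, A) = -14*A (d(w, A) = -7*(-2 + 4)*A = -14*A)
K = -24 (K = 6*(-4) = -24)
o = 17280 (o = -24 - 14*6*(-206) = -24 - 84*(-206) = -24 + 17304 = 17280)
x - o = -472127 - 1*17280 = -472127 - 17280 = -489407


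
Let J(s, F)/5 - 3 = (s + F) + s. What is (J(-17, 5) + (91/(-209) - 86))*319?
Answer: -1311815/19 ≈ -69043.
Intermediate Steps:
J(s, F) = 15 + 5*F + 10*s (J(s, F) = 15 + 5*((s + F) + s) = 15 + 5*((F + s) + s) = 15 + 5*(F + 2*s) = 15 + (5*F + 10*s) = 15 + 5*F + 10*s)
(J(-17, 5) + (91/(-209) - 86))*319 = ((15 + 5*5 + 10*(-17)) + (91/(-209) - 86))*319 = ((15 + 25 - 170) + (91*(-1/209) - 86))*319 = (-130 + (-91/209 - 86))*319 = (-130 - 18065/209)*319 = -45235/209*319 = -1311815/19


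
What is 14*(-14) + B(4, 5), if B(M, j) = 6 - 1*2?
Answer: -192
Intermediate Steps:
B(M, j) = 4 (B(M, j) = 6 - 2 = 4)
14*(-14) + B(4, 5) = 14*(-14) + 4 = -196 + 4 = -192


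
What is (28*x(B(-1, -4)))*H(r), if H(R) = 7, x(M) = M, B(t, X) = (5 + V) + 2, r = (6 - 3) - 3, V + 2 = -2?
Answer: 588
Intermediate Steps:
V = -4 (V = -2 - 2 = -4)
r = 0 (r = 3 - 3 = 0)
B(t, X) = 3 (B(t, X) = (5 - 4) + 2 = 1 + 2 = 3)
(28*x(B(-1, -4)))*H(r) = (28*3)*7 = 84*7 = 588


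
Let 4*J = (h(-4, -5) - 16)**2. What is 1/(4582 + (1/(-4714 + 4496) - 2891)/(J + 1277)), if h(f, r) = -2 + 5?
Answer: 575193/2634273848 ≈ 0.00021835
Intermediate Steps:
h(f, r) = 3
J = 169/4 (J = (3 - 16)**2/4 = (1/4)*(-13)**2 = (1/4)*169 = 169/4 ≈ 42.250)
1/(4582 + (1/(-4714 + 4496) - 2891)/(J + 1277)) = 1/(4582 + (1/(-4714 + 4496) - 2891)/(169/4 + 1277)) = 1/(4582 + (1/(-218) - 2891)/(5277/4)) = 1/(4582 + (-1/218 - 2891)*(4/5277)) = 1/(4582 - 630239/218*4/5277) = 1/(4582 - 1260478/575193) = 1/(2634273848/575193) = 575193/2634273848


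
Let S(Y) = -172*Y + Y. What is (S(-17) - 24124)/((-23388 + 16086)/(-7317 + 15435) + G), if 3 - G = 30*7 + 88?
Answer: 28706601/400352 ≈ 71.703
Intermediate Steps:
S(Y) = -171*Y
G = -295 (G = 3 - (30*7 + 88) = 3 - (210 + 88) = 3 - 1*298 = 3 - 298 = -295)
(S(-17) - 24124)/((-23388 + 16086)/(-7317 + 15435) + G) = (-171*(-17) - 24124)/((-23388 + 16086)/(-7317 + 15435) - 295) = (2907 - 24124)/(-7302/8118 - 295) = -21217/(-7302*1/8118 - 295) = -21217/(-1217/1353 - 295) = -21217/(-400352/1353) = -21217*(-1353/400352) = 28706601/400352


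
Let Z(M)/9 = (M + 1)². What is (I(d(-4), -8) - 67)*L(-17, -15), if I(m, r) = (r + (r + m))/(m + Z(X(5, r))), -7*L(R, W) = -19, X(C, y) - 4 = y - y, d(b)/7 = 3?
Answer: -313063/1722 ≈ -181.80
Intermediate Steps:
d(b) = 21 (d(b) = 7*3 = 21)
X(C, y) = 4 (X(C, y) = 4 + (y - y) = 4 + 0 = 4)
L(R, W) = 19/7 (L(R, W) = -⅐*(-19) = 19/7)
Z(M) = 9*(1 + M)² (Z(M) = 9*(M + 1)² = 9*(1 + M)²)
I(m, r) = (m + 2*r)/(225 + m) (I(m, r) = (r + (r + m))/(m + 9*(1 + 4)²) = (r + (m + r))/(m + 9*5²) = (m + 2*r)/(m + 9*25) = (m + 2*r)/(m + 225) = (m + 2*r)/(225 + m))
(I(d(-4), -8) - 67)*L(-17, -15) = ((21 + 2*(-8))/(225 + 21) - 67)*(19/7) = ((21 - 16)/246 - 67)*(19/7) = ((1/246)*5 - 67)*(19/7) = (5/246 - 67)*(19/7) = -16477/246*19/7 = -313063/1722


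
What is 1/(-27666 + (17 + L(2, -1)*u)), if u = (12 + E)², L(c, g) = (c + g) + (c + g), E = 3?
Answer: -1/27199 ≈ -3.6766e-5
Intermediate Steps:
L(c, g) = 2*c + 2*g
u = 225 (u = (12 + 3)² = 15² = 225)
1/(-27666 + (17 + L(2, -1)*u)) = 1/(-27666 + (17 + (2*2 + 2*(-1))*225)) = 1/(-27666 + (17 + (4 - 2)*225)) = 1/(-27666 + (17 + 2*225)) = 1/(-27666 + (17 + 450)) = 1/(-27666 + 467) = 1/(-27199) = -1/27199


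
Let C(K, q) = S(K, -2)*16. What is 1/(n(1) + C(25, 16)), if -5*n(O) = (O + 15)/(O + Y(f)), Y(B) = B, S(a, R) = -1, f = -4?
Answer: -15/224 ≈ -0.066964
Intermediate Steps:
C(K, q) = -16 (C(K, q) = -1*16 = -16)
n(O) = -(15 + O)/(5*(-4 + O)) (n(O) = -(O + 15)/(5*(O - 4)) = -(15 + O)/(5*(-4 + O)))
1/(n(1) + C(25, 16)) = 1/((-15 - 1*1)/(5*(-4 + 1)) - 16) = 1/((1/5)*(-15 - 1)/(-3) - 16) = 1/((1/5)*(-1/3)*(-16) - 16) = 1/(16/15 - 16) = 1/(-224/15) = -15/224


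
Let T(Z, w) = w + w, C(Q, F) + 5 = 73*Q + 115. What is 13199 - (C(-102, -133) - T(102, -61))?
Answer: 20413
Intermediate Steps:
C(Q, F) = 110 + 73*Q (C(Q, F) = -5 + (73*Q + 115) = -5 + (115 + 73*Q) = 110 + 73*Q)
T(Z, w) = 2*w
13199 - (C(-102, -133) - T(102, -61)) = 13199 - ((110 + 73*(-102)) - 2*(-61)) = 13199 - ((110 - 7446) - 1*(-122)) = 13199 - (-7336 + 122) = 13199 - 1*(-7214) = 13199 + 7214 = 20413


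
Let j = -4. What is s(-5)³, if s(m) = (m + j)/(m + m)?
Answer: 729/1000 ≈ 0.72900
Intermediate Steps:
s(m) = (-4 + m)/(2*m) (s(m) = (m - 4)/(m + m) = (-4 + m)/((2*m)) = (-4 + m)*(1/(2*m)) = (-4 + m)/(2*m))
s(-5)³ = ((½)*(-4 - 5)/(-5))³ = ((½)*(-⅕)*(-9))³ = (9/10)³ = 729/1000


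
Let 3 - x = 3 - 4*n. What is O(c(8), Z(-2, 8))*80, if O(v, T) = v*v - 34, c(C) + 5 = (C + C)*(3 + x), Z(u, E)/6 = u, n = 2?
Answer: 2336560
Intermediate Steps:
Z(u, E) = 6*u
x = 8 (x = 3 - (3 - 4*2) = 3 - (3 - 8) = 3 - 1*(-5) = 3 + 5 = 8)
c(C) = -5 + 22*C (c(C) = -5 + (C + C)*(3 + 8) = -5 + (2*C)*11 = -5 + 22*C)
O(v, T) = -34 + v² (O(v, T) = v² - 34 = -34 + v²)
O(c(8), Z(-2, 8))*80 = (-34 + (-5 + 22*8)²)*80 = (-34 + (-5 + 176)²)*80 = (-34 + 171²)*80 = (-34 + 29241)*80 = 29207*80 = 2336560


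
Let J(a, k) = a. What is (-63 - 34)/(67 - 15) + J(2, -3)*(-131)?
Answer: -13721/52 ≈ -263.87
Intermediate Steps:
(-63 - 34)/(67 - 15) + J(2, -3)*(-131) = (-63 - 34)/(67 - 15) + 2*(-131) = -97/52 - 262 = -13721/52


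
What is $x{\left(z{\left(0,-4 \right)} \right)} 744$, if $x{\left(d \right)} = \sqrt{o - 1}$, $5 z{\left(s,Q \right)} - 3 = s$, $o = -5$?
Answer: $744 i \sqrt{6} \approx 1822.4 i$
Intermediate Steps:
$z{\left(s,Q \right)} = \frac{3}{5} + \frac{s}{5}$
$x{\left(d \right)} = i \sqrt{6}$ ($x{\left(d \right)} = \sqrt{-5 - 1} = \sqrt{-6} = i \sqrt{6}$)
$x{\left(z{\left(0,-4 \right)} \right)} 744 = i \sqrt{6} \cdot 744 = 744 i \sqrt{6}$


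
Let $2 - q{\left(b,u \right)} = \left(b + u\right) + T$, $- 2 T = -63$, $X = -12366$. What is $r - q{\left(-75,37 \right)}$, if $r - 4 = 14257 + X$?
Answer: $\frac{3773}{2} \approx 1886.5$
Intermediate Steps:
$T = \frac{63}{2}$ ($T = \left(- \frac{1}{2}\right) \left(-63\right) = \frac{63}{2} \approx 31.5$)
$q{\left(b,u \right)} = - \frac{59}{2} - b - u$ ($q{\left(b,u \right)} = 2 - \left(\left(b + u\right) + \frac{63}{2}\right) = 2 - \left(\frac{63}{2} + b + u\right) = - \frac{59}{2} - b - u$)
$r = 1895$ ($r = 4 + \left(14257 - 12366\right) = 4 + 1891 = 1895$)
$r - q{\left(-75,37 \right)} = 1895 - \left(- \frac{59}{2} - -75 - 37\right) = 1895 - \left(- \frac{59}{2} + 75 - 37\right) = 1895 - \frac{17}{2} = \frac{3773}{2}$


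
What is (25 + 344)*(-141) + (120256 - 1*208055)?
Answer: -139828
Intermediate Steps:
(25 + 344)*(-141) + (120256 - 1*208055) = 369*(-141) + (120256 - 208055) = -52029 - 87799 = -139828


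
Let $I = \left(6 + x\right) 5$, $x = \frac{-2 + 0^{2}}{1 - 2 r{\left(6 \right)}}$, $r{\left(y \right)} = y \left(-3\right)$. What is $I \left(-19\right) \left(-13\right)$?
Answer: $\frac{271700}{37} \approx 7343.2$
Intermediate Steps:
$r{\left(y \right)} = - 3 y$
$x = - \frac{2}{37}$ ($x = \frac{-2 + 0^{2}}{1 - 2 \left(\left(-3\right) 6\right)} = \frac{-2 + 0}{1 - -36} = - \frac{2}{1 + 36} = - \frac{2}{37} \approx -0.054054$)
$I = \frac{1100}{37}$ ($I = \left(6 - \frac{2}{37}\right) 5 = \frac{220}{37} \cdot 5 = \frac{1100}{37} \approx 29.73$)
$I \left(-19\right) \left(-13\right) = \frac{1100}{37} \left(-19\right) \left(-13\right) = \left(- \frac{20900}{37}\right) \left(-13\right) = \frac{271700}{37}$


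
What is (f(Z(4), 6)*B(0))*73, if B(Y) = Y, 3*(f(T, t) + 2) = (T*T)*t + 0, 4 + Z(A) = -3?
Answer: 0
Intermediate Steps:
Z(A) = -7 (Z(A) = -4 - 3 = -7)
f(T, t) = -2 + t*T²/3 (f(T, t) = -2 + ((T*T)*t + 0)/3 = -2 + (T²*t + 0)/3 = -2 + (t*T² + 0)/3 = -2 + (t*T²)/3 = -2 + t*T²/3)
(f(Z(4), 6)*B(0))*73 = ((-2 + (⅓)*6*(-7)²)*0)*73 = ((-2 + (⅓)*6*49)*0)*73 = ((-2 + 98)*0)*73 = (96*0)*73 = 0*73 = 0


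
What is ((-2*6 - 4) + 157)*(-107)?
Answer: -15087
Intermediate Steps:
((-2*6 - 4) + 157)*(-107) = ((-12 - 4) + 157)*(-107) = (-16 + 157)*(-107) = 141*(-107) = -15087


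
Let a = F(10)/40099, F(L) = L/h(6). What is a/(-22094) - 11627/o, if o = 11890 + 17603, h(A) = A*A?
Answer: -20601818670109/52258487791716 ≈ -0.39423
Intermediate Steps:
h(A) = A**2
F(L) = L/36 (F(L) = L/(6**2) = L/36)
o = 29493
a = 5/721782 (a = ((1/36)*10)/40099 = (5/18)*(1/40099) = 5/721782 ≈ 6.9273e-6)
a/(-22094) - 11627/o = (5/721782)/(-22094) - 11627/29493 = (5/721782)*(-1/22094) - 11627*1/29493 = -5/15947051508 - 11627/29493 = -20601818670109/52258487791716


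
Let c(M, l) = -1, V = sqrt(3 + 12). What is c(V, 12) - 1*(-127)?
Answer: 126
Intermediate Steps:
V = sqrt(15) ≈ 3.8730
c(V, 12) - 1*(-127) = -1 - 1*(-127) = -1 + 127 = 126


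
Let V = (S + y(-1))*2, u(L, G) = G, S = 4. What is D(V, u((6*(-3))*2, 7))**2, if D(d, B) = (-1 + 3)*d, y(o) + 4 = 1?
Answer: 16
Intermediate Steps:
y(o) = -3 (y(o) = -4 + 1 = -3)
V = 2 (V = (4 - 3)*2 = 1*2 = 2)
D(d, B) = 2*d
D(V, u((6*(-3))*2, 7))**2 = (2*2)**2 = 4**2 = 16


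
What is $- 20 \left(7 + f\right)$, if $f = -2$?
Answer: $-100$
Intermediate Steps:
$- 20 \left(7 + f\right) = - 20 \left(7 - 2\right) = \left(-20\right) 5 = -100$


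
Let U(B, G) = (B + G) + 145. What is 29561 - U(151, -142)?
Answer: 29407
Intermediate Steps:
U(B, G) = 145 + B + G
29561 - U(151, -142) = 29561 - (145 + 151 - 142) = 29561 - 1*154 = 29561 - 154 = 29407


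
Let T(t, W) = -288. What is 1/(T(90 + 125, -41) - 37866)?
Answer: -1/38154 ≈ -2.6210e-5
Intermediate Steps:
1/(T(90 + 125, -41) - 37866) = 1/(-288 - 37866) = 1/(-38154) = -1/38154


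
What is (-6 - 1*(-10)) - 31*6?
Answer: -182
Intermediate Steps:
(-6 - 1*(-10)) - 31*6 = (-6 + 10) - 186 = 4 - 186 = -182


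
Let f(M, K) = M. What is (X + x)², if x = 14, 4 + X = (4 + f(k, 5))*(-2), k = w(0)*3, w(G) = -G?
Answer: 4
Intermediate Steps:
k = 0 (k = -1*0*3 = 0*3 = 0)
X = -12 (X = -4 + (4 + 0)*(-2) = -4 + 4*(-2) = -4 - 8 = -12)
(X + x)² = (-12 + 14)² = 2² = 4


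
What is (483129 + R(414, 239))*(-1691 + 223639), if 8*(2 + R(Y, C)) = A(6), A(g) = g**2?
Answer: 107230070162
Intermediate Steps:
R(Y, C) = 5/2 (R(Y, C) = -2 + (1/8)*6**2 = -2 + (1/8)*36 = -2 + 9/2 = 5/2)
(483129 + R(414, 239))*(-1691 + 223639) = (483129 + 5/2)*(-1691 + 223639) = (966263/2)*221948 = 107230070162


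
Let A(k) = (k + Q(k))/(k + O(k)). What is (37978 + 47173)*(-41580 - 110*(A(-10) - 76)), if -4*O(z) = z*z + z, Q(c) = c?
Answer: -36848243740/13 ≈ -2.8345e+9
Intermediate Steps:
O(z) = -z/4 - z**2/4 (O(z) = -(z*z + z)/4 = -(z**2 + z)/4 = -(z + z**2)/4 = -z/4 - z**2/4)
A(k) = 2*k/(k - k*(1 + k)/4) (A(k) = (k + k)/(k - k*(1 + k)/4) = (2*k)/(k - k*(1 + k)/4) = 2*k/(k - k*(1 + k)/4))
(37978 + 47173)*(-41580 - 110*(A(-10) - 76)) = (37978 + 47173)*(-41580 - 110*(-8/(-3 - 10) - 76)) = 85151*(-41580 - 110*(-8/(-13) - 76)) = 85151*(-41580 - 110*(-8*(-1/13) - 76)) = 85151*(-41580 - 110*(8/13 - 76)) = 85151*(-41580 - 110*(-980/13)) = 85151*(-41580 + 107800/13) = 85151*(-432740/13) = -36848243740/13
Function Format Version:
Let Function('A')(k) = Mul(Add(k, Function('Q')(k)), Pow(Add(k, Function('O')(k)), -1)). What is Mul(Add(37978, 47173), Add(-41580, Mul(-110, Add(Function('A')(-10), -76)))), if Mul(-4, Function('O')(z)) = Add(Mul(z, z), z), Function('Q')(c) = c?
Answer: Rational(-36848243740, 13) ≈ -2.8345e+9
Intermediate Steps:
Function('O')(z) = Add(Mul(Rational(-1, 4), z), Mul(Rational(-1, 4), Pow(z, 2))) (Function('O')(z) = Mul(Rational(-1, 4), Add(Mul(z, z), z)) = Mul(Rational(-1, 4), Add(Pow(z, 2), z)) = Mul(Rational(-1, 4), Add(z, Pow(z, 2))) = Add(Mul(Rational(-1, 4), z), Mul(Rational(-1, 4), Pow(z, 2))))
Function('A')(k) = Mul(2, k, Pow(Add(k, Mul(Rational(-1, 4), k, Add(1, k))), -1)) (Function('A')(k) = Mul(Add(k, k), Pow(Add(k, Mul(Rational(-1, 4), k, Add(1, k))), -1)) = Mul(Mul(2, k), Pow(Add(k, Mul(Rational(-1, 4), k, Add(1, k))), -1)) = Mul(2, k, Pow(Add(k, Mul(Rational(-1, 4), k, Add(1, k))), -1)))
Mul(Add(37978, 47173), Add(-41580, Mul(-110, Add(Function('A')(-10), -76)))) = Mul(Add(37978, 47173), Add(-41580, Mul(-110, Add(Mul(-8, Pow(Add(-3, -10), -1)), -76)))) = Mul(85151, Add(-41580, Mul(-110, Add(Mul(-8, Pow(-13, -1)), -76)))) = Mul(85151, Add(-41580, Mul(-110, Add(Mul(-8, Rational(-1, 13)), -76)))) = Mul(85151, Add(-41580, Mul(-110, Add(Rational(8, 13), -76)))) = Mul(85151, Add(-41580, Mul(-110, Rational(-980, 13)))) = Mul(85151, Add(-41580, Rational(107800, 13))) = Mul(85151, Rational(-432740, 13)) = Rational(-36848243740, 13)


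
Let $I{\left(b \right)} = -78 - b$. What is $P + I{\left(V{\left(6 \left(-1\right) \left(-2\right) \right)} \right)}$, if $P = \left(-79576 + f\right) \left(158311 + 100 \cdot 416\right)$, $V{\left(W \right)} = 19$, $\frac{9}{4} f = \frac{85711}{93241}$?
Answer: $- \frac{4449843598504631}{279723} \approx -1.5908 \cdot 10^{10}$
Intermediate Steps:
$f = \frac{342844}{839169}$ ($f = \frac{4 \cdot \frac{85711}{93241}}{9} = \frac{4 \cdot 85711 \cdot \frac{1}{93241}}{9} = \frac{4}{9} \cdot \frac{85711}{93241} = \frac{342844}{839169} \approx 0.40855$)
$P = - \frac{4449843571371500}{279723}$ ($P = \left(-79576 + \frac{342844}{839169}\right) \left(158311 + 100 \cdot 416\right) = - \frac{66777369500 \left(158311 + 41600\right)}{839169} = \left(- \frac{66777369500}{839169}\right) 199911 = - \frac{4449843571371500}{279723} \approx -1.5908 \cdot 10^{10}$)
$P + I{\left(V{\left(6 \left(-1\right) \left(-2\right) \right)} \right)} = - \frac{4449843571371500}{279723} - 97 = - \frac{4449843598504631}{279723}$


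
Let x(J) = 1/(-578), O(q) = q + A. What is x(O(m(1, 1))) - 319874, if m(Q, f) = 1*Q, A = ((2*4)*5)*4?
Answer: -184887173/578 ≈ -3.1987e+5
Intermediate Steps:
A = 160 (A = (8*5)*4 = 40*4 = 160)
m(Q, f) = Q
O(q) = 160 + q (O(q) = q + 160 = 160 + q)
x(J) = -1/578
x(O(m(1, 1))) - 319874 = -1/578 - 319874 = -184887173/578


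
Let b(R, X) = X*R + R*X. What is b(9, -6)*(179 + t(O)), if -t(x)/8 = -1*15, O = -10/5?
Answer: -32292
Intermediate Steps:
b(R, X) = 2*R*X (b(R, X) = R*X + R*X = 2*R*X)
O = -2 (O = -10/5 = -5*⅖ = -2)
t(x) = 120 (t(x) = -(-8)*15 = -8*(-15) = 120)
b(9, -6)*(179 + t(O)) = (2*9*(-6))*(179 + 120) = -108*299 = -32292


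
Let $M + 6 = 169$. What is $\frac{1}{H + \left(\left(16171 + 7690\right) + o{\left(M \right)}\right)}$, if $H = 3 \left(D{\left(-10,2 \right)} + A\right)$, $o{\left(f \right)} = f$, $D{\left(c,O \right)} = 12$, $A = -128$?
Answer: $\frac{1}{23676} \approx 4.2237 \cdot 10^{-5}$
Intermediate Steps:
$M = 163$ ($M = -6 + 169 = 163$)
$H = -348$ ($H = 3 \left(12 - 128\right) = 3 \left(-116\right) = -348$)
$\frac{1}{H + \left(\left(16171 + 7690\right) + o{\left(M \right)}\right)} = \frac{1}{-348 + \left(\left(16171 + 7690\right) + 163\right)} = \frac{1}{-348 + \left(23861 + 163\right)} = \frac{1}{-348 + 24024} = \frac{1}{23676}$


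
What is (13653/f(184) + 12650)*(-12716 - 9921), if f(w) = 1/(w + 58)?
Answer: -75079594612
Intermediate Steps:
f(w) = 1/(58 + w)
(13653/f(184) + 12650)*(-12716 - 9921) = (13653/(1/(58 + 184)) + 12650)*(-12716 - 9921) = (13653/(1/242) + 12650)*(-22637) = (13653*242 + 12650)*(-22637) = (3304026 + 12650)*(-22637) = 3316676*(-22637) = -75079594612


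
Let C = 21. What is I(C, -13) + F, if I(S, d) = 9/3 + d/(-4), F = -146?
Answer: -559/4 ≈ -139.75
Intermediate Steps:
I(S, d) = 3 - d/4 (I(S, d) = 9*(⅓) + d*(-¼) = 3 - d/4)
I(C, -13) + F = (3 - ¼*(-13)) - 146 = (3 + 13/4) - 146 = 25/4 - 146 = -559/4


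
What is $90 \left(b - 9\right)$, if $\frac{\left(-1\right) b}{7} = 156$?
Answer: $-99090$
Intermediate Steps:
$b = -1092$ ($b = \left(-7\right) 156 = -1092$)
$90 \left(b - 9\right) = 90 \left(-1092 - 9\right) = 90 \left(-1101\right) = -99090$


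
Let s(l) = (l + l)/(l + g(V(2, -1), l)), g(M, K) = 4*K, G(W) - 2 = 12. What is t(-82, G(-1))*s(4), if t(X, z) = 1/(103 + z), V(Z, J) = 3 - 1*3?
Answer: 2/585 ≈ 0.0034188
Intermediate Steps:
G(W) = 14 (G(W) = 2 + 12 = 14)
V(Z, J) = 0 (V(Z, J) = 3 - 3 = 0)
s(l) = ⅖ (s(l) = (l + l)/(l + 4*l) = (2*l)/((5*l)) = (2*l)*(1/(5*l)) = ⅖)
t(-82, G(-1))*s(4) = (⅖)/(103 + 14) = (⅖)/117 = (1/117)*(⅖) = 2/585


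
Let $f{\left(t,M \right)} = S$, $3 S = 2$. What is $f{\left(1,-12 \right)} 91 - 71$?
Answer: $- \frac{31}{3} \approx -10.333$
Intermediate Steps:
$S = \frac{2}{3}$ ($S = \frac{1}{3} \cdot 2 = \frac{2}{3} \approx 0.66667$)
$f{\left(t,M \right)} = \frac{2}{3}$
$f{\left(1,-12 \right)} 91 - 71 = \frac{2}{3} \cdot 91 - 71 = \frac{182}{3} - 71 = - \frac{31}{3}$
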